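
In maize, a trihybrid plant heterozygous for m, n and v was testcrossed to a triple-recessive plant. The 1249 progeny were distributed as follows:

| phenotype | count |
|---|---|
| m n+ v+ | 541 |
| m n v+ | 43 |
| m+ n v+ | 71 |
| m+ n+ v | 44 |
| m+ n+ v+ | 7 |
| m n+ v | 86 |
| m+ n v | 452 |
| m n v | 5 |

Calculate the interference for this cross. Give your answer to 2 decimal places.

The two most frequent reciprocal classes, m+ n v and m n+ v+, are the parental types, so the F1 was m+ n v / m n+ v+.
The two rarest classes, m n v and m+ n+ v+, are the double crossovers. Comparing them with the parentals, only the m allele has switched, so m is the middle locus and the order is v – m – n.
v–m: (157 + 12)/1249 = 0.1353; m–n: (87 + 12)/1249 = 0.0793.
Expected DCO frequency = 0.1353 × 0.0793 ≈ 0.01073; observed = 12/1249 ≈ 0.00961.
Coefficient of coincidence = 0.00961/0.01073 ≈ 0.90; interference = 1 − 0.90 = 0.10.

0.10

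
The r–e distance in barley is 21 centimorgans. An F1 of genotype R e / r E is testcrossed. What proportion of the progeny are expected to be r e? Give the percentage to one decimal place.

A map distance of 21 centimorgans corresponds to a recombination frequency of 0.210.
The F1 is R e / r E, so r e is a recombinant gamete class with expected frequency r/2 = 0.210/2 = 0.1050.
That is 0.1050 = 10.5% of the progeny.

10.5%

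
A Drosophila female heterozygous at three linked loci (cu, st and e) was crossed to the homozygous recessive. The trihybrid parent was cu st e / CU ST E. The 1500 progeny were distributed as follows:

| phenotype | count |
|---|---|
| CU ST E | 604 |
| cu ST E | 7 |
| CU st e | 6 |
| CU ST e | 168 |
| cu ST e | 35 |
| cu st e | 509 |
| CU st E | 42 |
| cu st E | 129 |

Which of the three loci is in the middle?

cu

The two rarest classes, CU st e and cu ST E, are the double crossovers. Comparing them with the parentals, only the cu allele has switched, so cu is the middle locus and the order is st – cu – e.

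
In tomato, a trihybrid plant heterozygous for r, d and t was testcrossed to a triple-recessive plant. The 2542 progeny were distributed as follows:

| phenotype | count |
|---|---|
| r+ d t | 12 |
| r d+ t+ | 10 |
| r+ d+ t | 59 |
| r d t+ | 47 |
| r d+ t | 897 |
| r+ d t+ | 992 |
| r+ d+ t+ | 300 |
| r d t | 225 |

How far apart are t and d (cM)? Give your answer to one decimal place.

The two most frequent reciprocal classes, r+ d t+ and r d+ t, are the parental types, so the F1 was r+ d t+ / r d+ t.
The two rarest classes, r+ d t and r d+ t+, are the double crossovers. Comparing them with the parentals, only the t allele has switched, so t is the middle locus and the order is d – t – r.
Crossovers in the d–t interval produce the single-crossover classes r+ d+ t+ and r d t (300 + 225 = 525) plus the double crossovers (22).
RF(d–t) = (525 + 22) / 2542 = 547/2542 = 0.2152 → 21.5 cM.

21.5 cM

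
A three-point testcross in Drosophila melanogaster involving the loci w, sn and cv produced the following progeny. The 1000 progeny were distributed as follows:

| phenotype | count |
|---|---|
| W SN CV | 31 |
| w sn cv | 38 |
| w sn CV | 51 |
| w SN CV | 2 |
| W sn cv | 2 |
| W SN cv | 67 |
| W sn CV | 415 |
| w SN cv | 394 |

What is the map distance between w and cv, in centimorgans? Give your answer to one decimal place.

The two most frequent reciprocal classes, W sn CV and w SN cv, are the parental types, so the F1 was W sn CV / w SN cv.
The two rarest classes, W sn cv and w SN CV, are the double crossovers. Comparing them with the parentals, only the cv allele has switched, so cv is the middle locus and the order is w – cv – sn.
Crossovers in the w–cv interval produce the single-crossover classes w sn CV and W SN cv (51 + 67 = 118) plus the double crossovers (4).
RF(w–cv) = (118 + 4) / 1000 = 122/1000 = 0.1220 → 12.2 centimorgans.

12.2 centimorgans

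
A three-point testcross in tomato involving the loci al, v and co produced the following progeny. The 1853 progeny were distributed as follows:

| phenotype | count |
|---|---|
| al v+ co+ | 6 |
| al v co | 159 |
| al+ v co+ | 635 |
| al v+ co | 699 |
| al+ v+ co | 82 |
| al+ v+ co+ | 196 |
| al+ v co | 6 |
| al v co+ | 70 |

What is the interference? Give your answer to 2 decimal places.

0.63

The two most frequent reciprocal classes, al v+ co and al+ v co+, are the parental types, so the F1 was al v+ co / al+ v co+.
The two rarest classes, al v+ co+ and al+ v co, are the double crossovers. Comparing them with the parentals, only the co allele has switched, so co is the middle locus and the order is v – co – al.
v–co: (355 + 12)/1853 = 0.1981; co–al: (152 + 12)/1853 = 0.0885.
Expected DCO frequency = 0.1981 × 0.0885 ≈ 0.01753; observed = 12/1853 ≈ 0.00648.
Coefficient of coincidence = 0.00648/0.01753 ≈ 0.37; interference = 1 − 0.37 = 0.63.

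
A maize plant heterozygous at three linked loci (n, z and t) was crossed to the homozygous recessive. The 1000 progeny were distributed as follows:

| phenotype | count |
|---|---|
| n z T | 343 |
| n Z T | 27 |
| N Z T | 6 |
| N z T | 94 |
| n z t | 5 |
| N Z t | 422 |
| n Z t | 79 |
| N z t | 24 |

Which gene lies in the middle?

t

The two most frequent reciprocal classes, n z T and N Z t, are the parental types, so the F1 was n z T / N Z t.
The two rarest classes, n z t and N Z T, are the double crossovers. Comparing them with the parentals, only the t allele has switched, so t is the middle locus and the order is z – t – n.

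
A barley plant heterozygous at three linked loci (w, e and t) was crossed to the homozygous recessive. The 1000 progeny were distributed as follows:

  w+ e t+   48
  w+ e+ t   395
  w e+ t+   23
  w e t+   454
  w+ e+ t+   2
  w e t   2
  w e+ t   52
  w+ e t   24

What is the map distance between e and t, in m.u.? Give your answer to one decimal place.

5.1 m.u.

The two most frequent reciprocal classes, w+ e+ t and w e t+, are the parental types, so the F1 was w+ e+ t / w e t+.
The two rarest classes, w+ e+ t+ and w e t, are the double crossovers. Comparing them with the parentals, only the t allele has switched, so t is the middle locus and the order is e – t – w.
Crossovers in the e–t interval produce the single-crossover classes w+ e t and w e+ t+ (24 + 23 = 47) plus the double crossovers (4).
RF(e–t) = (47 + 4) / 1000 = 51/1000 = 0.0510 → 5.1 m.u.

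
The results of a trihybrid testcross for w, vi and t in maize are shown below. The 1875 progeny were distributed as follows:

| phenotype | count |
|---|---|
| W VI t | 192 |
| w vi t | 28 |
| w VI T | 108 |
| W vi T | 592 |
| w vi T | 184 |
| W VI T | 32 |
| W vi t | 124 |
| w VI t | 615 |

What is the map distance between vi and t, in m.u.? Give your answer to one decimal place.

15.6 m.u.

The two most frequent reciprocal classes, w VI t and W vi T, are the parental types, so the F1 was w VI t / W vi T.
The two rarest classes, w vi t and W VI T, are the double crossovers. Comparing them with the parentals, only the vi allele has switched, so vi is the middle locus and the order is w – vi – t.
Crossovers in the vi–t interval produce the single-crossover classes w VI T and W vi t (108 + 124 = 232) plus the double crossovers (60).
RF(vi–t) = (232 + 60) / 1875 = 292/1875 = 0.1557 → 15.6 m.u.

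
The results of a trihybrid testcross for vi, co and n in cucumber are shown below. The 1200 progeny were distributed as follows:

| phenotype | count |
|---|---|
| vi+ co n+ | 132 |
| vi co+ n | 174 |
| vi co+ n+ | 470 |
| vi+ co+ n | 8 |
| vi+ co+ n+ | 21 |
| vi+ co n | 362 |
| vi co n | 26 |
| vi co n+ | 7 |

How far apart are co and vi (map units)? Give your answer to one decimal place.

5.2 map units

The two most frequent reciprocal classes, vi+ co n and vi co+ n+, are the parental types, so the F1 was vi+ co n / vi co+ n+.
The two rarest classes, vi+ co+ n and vi co n+, are the double crossovers. Comparing them with the parentals, only the co allele has switched, so co is the middle locus and the order is n – co – vi.
Crossovers in the co–vi interval produce the single-crossover classes vi co n and vi+ co+ n+ (26 + 21 = 47) plus the double crossovers (15).
RF(co–vi) = (47 + 15) / 1200 = 62/1200 = 0.0517 → 5.2 map units.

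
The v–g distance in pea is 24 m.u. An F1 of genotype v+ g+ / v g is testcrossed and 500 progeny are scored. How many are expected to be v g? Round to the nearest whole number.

A map distance of 24 m.u. corresponds to a recombination frequency of 0.240.
The F1 is v+ g+ / v g, so v g is a parental gamete class with expected frequency (1 − r)/2 = 0.760/2 = 0.3800.
Expected number = 0.3800 × 500 = 190.00 ≈ 190.

190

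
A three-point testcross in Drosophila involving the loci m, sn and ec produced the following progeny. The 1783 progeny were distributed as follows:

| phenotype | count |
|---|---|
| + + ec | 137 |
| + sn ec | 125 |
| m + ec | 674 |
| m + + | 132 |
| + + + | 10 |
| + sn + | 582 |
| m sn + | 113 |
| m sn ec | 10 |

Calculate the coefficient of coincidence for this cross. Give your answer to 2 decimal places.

The two most frequent reciprocal classes, m + ec and + sn +, are the parental types, so the F1 was m + ec / + sn +.
The two rarest classes, m sn ec and + + +, are the double crossovers. Comparing them with the parentals, only the sn allele has switched, so sn is the middle locus and the order is m – sn – ec.
m–sn: (250 + 20)/1783 = 0.1514; sn–ec: (257 + 20)/1783 = 0.1554.
Expected DCO frequency = 0.1514 × 0.1554 ≈ 0.02353; observed = 20/1783 ≈ 0.01122.
Coefficient of coincidence = 0.01122/0.02353 ≈ 0.48.

0.48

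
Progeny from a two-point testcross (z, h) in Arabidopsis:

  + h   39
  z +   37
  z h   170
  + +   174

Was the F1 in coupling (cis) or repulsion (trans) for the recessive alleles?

cis

The two most frequent classes are + + (174) and z h (170); these are the parental (non-recombinant) types.
So the F1 carried + + on one chromosome and z h on the other — the recessive alleles are on the same chromosome (cis / coupling).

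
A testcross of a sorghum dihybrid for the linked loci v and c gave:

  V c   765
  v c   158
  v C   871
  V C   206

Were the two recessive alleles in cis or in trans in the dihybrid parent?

The two most frequent classes are V c (765) and v C (871); these are the parental (non-recombinant) types.
So the F1 carried V c on one chromosome and v C on the other — the recessive alleles are on opposite chromosomes (trans / repulsion).

trans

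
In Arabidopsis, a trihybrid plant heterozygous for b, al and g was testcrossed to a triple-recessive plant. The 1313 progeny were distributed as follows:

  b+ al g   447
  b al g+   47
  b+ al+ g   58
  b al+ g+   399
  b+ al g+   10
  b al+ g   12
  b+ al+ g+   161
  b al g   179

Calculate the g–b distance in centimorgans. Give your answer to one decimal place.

The two most frequent reciprocal classes, b al+ g+ and b+ al g, are the parental types, so the F1 was b al+ g+ / b+ al g.
The two rarest classes, b al+ g and b+ al g+, are the double crossovers. Comparing them with the parentals, only the g allele has switched, so g is the middle locus and the order is al – g – b.
Crossovers in the g–b interval produce the single-crossover classes b+ al+ g+ and b al g (161 + 179 = 340) plus the double crossovers (22).
RF(g–b) = (340 + 22) / 1313 = 362/1313 = 0.2757 → 27.6 centimorgans.

27.6 centimorgans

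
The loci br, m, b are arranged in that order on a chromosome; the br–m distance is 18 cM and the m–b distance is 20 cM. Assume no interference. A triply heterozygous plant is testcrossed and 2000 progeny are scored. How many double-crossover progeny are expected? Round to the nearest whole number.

72

Map distances give recombination frequencies of 0.180 and 0.200 for the two intervals.
With no interference, expected double-crossover frequency = 0.180 × 0.200 = 0.03600.
Expected number = 0.03600 × 2000 = 72.00 ≈ 72.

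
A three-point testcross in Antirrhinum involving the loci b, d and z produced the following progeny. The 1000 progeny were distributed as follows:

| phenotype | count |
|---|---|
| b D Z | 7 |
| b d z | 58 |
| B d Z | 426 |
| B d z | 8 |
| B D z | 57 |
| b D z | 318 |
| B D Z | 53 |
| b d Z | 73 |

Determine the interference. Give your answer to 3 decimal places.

The two most frequent reciprocal classes, b D z and B d Z, are the parental types, so the F1 was b D z / B d Z.
The two rarest classes, b D Z and B d z, are the double crossovers. Comparing them with the parentals, only the z allele has switched, so z is the middle locus and the order is d – z – b.
d–z: (111 + 15)/1000 = 0.1260; z–b: (130 + 15)/1000 = 0.1450.
Expected DCO frequency = 0.1260 × 0.1450 ≈ 0.01827; observed = 15/1000 ≈ 0.01500.
Coefficient of coincidence = 0.01500/0.01827 ≈ 0.821; interference = 1 − 0.821 = 0.179.

0.179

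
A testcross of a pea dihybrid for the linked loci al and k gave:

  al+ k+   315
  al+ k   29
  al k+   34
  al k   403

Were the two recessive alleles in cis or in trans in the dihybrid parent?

cis

The two most frequent classes are al+ k+ (315) and al k (403); these are the parental (non-recombinant) types.
So the F1 carried al+ k+ on one chromosome and al k on the other — the recessive alleles are on the same chromosome (cis / coupling).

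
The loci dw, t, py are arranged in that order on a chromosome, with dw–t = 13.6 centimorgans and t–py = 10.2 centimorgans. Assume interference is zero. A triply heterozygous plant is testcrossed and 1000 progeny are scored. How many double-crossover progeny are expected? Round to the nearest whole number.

Map distances give recombination frequencies of 0.136 and 0.102 for the two intervals.
With no interference, expected double-crossover frequency = 0.136 × 0.102 = 0.01387.
Expected number = 0.01387 × 1000 = 13.87 ≈ 14.

14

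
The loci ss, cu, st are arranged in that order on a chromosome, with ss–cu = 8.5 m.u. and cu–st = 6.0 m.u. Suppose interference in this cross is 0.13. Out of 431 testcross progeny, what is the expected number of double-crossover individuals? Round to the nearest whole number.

Map distances give recombination frequencies of 0.085 and 0.060 for the two intervals.
With interference 0.13 (so coincidence = 0.87), expected double-crossover frequency = 0.085 × 0.060 × 0.87 = 0.00444.
Expected number = 0.00444 × 431 = 1.91 ≈ 2.

2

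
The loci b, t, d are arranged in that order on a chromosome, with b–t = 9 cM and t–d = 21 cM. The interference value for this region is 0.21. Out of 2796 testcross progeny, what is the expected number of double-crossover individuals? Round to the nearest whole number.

42

Map distances give recombination frequencies of 0.090 and 0.210 for the two intervals.
With interference 0.21 (so coincidence = 0.79), expected double-crossover frequency = 0.090 × 0.210 × 0.79 = 0.01493.
Expected number = 0.01493 × 2796 = 41.75 ≈ 42.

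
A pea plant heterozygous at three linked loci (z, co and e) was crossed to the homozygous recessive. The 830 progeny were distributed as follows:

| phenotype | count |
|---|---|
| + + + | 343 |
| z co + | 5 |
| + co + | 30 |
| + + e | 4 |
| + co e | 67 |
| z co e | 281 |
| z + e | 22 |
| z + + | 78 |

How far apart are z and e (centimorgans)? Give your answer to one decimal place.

18.6 centimorgans

The two most frequent reciprocal classes, + + + and z co e, are the parental types, so the F1 was + + + / z co e.
The two rarest classes, + + e and z co +, are the double crossovers. Comparing them with the parentals, only the e allele has switched, so e is the middle locus and the order is co – e – z.
Crossovers in the e–z interval produce the single-crossover classes z + + and + co e (78 + 67 = 145) plus the double crossovers (9).
RF(e–z) = (145 + 9) / 830 = 154/830 = 0.1855 → 18.6 centimorgans.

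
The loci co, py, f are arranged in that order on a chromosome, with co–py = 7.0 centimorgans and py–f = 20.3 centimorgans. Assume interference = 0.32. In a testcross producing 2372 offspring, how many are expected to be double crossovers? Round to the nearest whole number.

23

Map distances give recombination frequencies of 0.070 and 0.203 for the two intervals.
With interference 0.32 (so coincidence = 0.68), expected double-crossover frequency = 0.070 × 0.203 × 0.68 = 0.00966.
Expected number = 0.00966 × 2372 = 22.92 ≈ 23.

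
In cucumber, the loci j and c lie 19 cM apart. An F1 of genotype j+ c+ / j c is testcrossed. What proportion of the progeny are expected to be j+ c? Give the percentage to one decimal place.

9.5%

A map distance of 19 cM corresponds to a recombination frequency of 0.190.
The F1 is j+ c+ / j c, so j+ c is a recombinant gamete class with expected frequency r/2 = 0.190/2 = 0.0950.
That is 0.0950 = 9.5% of the progeny.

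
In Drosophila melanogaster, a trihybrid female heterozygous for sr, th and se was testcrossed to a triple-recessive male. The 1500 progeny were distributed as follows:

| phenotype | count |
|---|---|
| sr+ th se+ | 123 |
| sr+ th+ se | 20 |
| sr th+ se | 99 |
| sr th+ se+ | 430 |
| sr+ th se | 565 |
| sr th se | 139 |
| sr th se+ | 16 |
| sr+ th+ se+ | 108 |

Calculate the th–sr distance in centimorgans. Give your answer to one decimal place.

The two most frequent reciprocal classes, sr+ th se and sr th+ se+, are the parental types, so the F1 was sr+ th se / sr th+ se+.
The two rarest classes, sr+ th+ se and sr th se+, are the double crossovers. Comparing them with the parentals, only the th allele has switched, so th is the middle locus and the order is se – th – sr.
Crossovers in the th–sr interval produce the single-crossover classes sr th se and sr+ th+ se+ (139 + 108 = 247) plus the double crossovers (36).
RF(th–sr) = (247 + 36) / 1500 = 283/1500 = 0.1887 → 18.9 centimorgans.

18.9 centimorgans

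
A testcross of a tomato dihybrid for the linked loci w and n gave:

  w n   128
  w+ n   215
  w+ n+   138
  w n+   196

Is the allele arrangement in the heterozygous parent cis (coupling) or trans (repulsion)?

The two most frequent classes are w+ n (215) and w n+ (196); these are the parental (non-recombinant) types.
So the F1 carried w+ n on one chromosome and w n+ on the other — the recessive alleles are on opposite chromosomes (trans / repulsion).

trans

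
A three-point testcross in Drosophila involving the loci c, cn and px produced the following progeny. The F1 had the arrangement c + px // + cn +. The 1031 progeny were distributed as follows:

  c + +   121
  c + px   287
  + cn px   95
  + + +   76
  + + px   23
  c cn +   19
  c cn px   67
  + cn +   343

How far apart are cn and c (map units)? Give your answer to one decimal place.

The two rarest classes, + + px and c cn +, are the double crossovers. Comparing them with the parentals, only the c allele has switched, so c is the middle locus and the order is px – c – cn.
Crossovers in the c–cn interval produce the single-crossover classes c cn px and + + + (67 + 76 = 143) plus the double crossovers (42).
RF(c–cn) = (143 + 42) / 1031 = 185/1031 = 0.1794 → 17.9 map units.

17.9 map units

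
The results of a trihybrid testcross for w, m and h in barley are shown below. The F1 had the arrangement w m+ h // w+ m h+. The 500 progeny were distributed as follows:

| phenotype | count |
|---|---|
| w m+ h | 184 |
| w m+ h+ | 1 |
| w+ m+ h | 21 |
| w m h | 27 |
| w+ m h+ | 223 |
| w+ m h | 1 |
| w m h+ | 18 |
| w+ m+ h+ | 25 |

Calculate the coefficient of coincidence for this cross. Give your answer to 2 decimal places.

0.45

The two rarest classes, w m+ h+ and w+ m h, are the double crossovers. Comparing them with the parentals, only the h allele has switched, so h is the middle locus and the order is w – h – m.
w–h: (39 + 2)/500 = 0.0820; h–m: (52 + 2)/500 = 0.1080.
Expected DCO frequency = 0.0820 × 0.1080 ≈ 0.00886; observed = 2/500 ≈ 0.00400.
Coefficient of coincidence = 0.00400/0.00886 ≈ 0.45.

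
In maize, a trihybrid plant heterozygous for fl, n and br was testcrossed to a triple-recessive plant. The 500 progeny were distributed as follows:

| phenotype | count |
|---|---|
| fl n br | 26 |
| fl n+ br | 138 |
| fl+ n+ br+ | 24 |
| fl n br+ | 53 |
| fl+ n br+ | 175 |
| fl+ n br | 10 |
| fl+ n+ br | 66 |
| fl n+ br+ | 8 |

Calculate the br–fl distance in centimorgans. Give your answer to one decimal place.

The two most frequent reciprocal classes, fl n+ br and fl+ n br+, are the parental types, so the F1 was fl n+ br / fl+ n br+.
The two rarest classes, fl n+ br+ and fl+ n br, are the double crossovers. Comparing them with the parentals, only the br allele has switched, so br is the middle locus and the order is n – br – fl.
Crossovers in the br–fl interval produce the single-crossover classes fl+ n+ br and fl n br+ (66 + 53 = 119) plus the double crossovers (18).
RF(br–fl) = (119 + 18) / 500 = 137/500 = 0.2740 → 27.4 centimorgans.

27.4 centimorgans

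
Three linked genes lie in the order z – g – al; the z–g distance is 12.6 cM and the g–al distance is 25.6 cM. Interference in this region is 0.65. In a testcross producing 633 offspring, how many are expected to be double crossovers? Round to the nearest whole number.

Map distances give recombination frequencies of 0.126 and 0.256 for the two intervals.
With interference 0.65 (so coincidence = 0.35), expected double-crossover frequency = 0.126 × 0.256 × 0.35 = 0.01129.
Expected number = 0.01129 × 633 = 7.15 ≈ 7.

7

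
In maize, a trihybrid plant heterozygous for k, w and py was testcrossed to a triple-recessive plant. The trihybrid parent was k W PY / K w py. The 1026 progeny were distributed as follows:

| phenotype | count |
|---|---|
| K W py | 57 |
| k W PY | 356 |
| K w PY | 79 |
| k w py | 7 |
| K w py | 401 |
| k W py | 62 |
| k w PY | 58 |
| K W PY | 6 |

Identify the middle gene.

k

The two rarest classes, K W PY and k w py, are the double crossovers. Comparing them with the parentals, only the k allele has switched, so k is the middle locus and the order is w – k – py.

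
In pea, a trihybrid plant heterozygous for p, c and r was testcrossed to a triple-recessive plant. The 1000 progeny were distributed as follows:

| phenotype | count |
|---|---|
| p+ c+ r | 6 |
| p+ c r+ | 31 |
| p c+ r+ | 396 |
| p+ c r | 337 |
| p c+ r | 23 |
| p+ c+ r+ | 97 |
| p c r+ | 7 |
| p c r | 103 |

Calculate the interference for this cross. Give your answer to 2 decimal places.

0.09

The two most frequent reciprocal classes, p c+ r+ and p+ c r, are the parental types, so the F1 was p c+ r+ / p+ c r.
The two rarest classes, p c r+ and p+ c+ r, are the double crossovers. Comparing them with the parentals, only the c allele has switched, so c is the middle locus and the order is r – c – p.
r–c: (54 + 13)/1000 = 0.0670; c–p: (200 + 13)/1000 = 0.2130.
Expected DCO frequency = 0.0670 × 0.2130 ≈ 0.01427; observed = 13/1000 ≈ 0.01300.
Coefficient of coincidence = 0.01300/0.01427 ≈ 0.91; interference = 1 − 0.91 = 0.09.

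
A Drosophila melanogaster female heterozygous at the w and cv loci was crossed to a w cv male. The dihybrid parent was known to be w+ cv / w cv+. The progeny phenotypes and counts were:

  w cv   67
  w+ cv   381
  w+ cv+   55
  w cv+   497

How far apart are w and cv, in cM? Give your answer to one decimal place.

The recombinant classes are w+ cv+ and w cv: 55 + 67 = 122.
Recombination frequency = 122/1000 = 0.1220 ≈ 12.2%, i.e. 12.2 cM.

12.2 cM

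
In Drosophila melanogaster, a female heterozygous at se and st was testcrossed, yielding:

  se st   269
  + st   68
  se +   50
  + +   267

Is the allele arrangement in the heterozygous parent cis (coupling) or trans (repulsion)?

cis

The two most frequent classes are + + (267) and se st (269); these are the parental (non-recombinant) types.
So the F1 carried + + on one chromosome and se st on the other — the recessive alleles are on the same chromosome (cis / coupling).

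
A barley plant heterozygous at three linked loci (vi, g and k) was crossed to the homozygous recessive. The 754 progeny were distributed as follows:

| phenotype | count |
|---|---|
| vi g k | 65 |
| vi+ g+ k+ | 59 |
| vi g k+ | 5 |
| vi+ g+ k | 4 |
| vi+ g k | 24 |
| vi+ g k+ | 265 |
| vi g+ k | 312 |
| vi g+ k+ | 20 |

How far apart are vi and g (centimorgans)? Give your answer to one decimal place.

The two most frequent reciprocal classes, vi+ g k+ and vi g+ k, are the parental types, so the F1 was vi+ g k+ / vi g+ k.
The two rarest classes, vi g k+ and vi+ g+ k, are the double crossovers. Comparing them with the parentals, only the vi allele has switched, so vi is the middle locus and the order is g – vi – k.
Crossovers in the g–vi interval produce the single-crossover classes vi+ g+ k+ and vi g k (59 + 65 = 124) plus the double crossovers (9).
RF(g–vi) = (124 + 9) / 754 = 133/754 = 0.1764 → 17.6 centimorgans.

17.6 centimorgans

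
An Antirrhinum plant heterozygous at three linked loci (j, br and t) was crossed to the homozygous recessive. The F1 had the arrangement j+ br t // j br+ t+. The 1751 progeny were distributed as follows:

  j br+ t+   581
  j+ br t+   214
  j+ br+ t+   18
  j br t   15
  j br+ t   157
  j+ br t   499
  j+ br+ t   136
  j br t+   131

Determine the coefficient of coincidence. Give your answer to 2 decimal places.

0.48

The two rarest classes, j br t and j+ br+ t+, are the double crossovers. Comparing them with the parentals, only the j allele has switched, so j is the middle locus and the order is t – j – br.
t–j: (371 + 33)/1751 = 0.2307; j–br: (267 + 33)/1751 = 0.1713.
Expected DCO frequency = 0.2307 × 0.1713 ≈ 0.03952; observed = 33/1751 ≈ 0.01885.
Coefficient of coincidence = 0.01885/0.03952 ≈ 0.48.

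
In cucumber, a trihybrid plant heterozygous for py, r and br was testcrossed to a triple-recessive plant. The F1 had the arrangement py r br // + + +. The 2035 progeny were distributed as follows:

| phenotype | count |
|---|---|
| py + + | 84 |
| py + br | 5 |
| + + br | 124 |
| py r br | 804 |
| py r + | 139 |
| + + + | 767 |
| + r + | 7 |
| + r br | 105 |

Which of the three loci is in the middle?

The two rarest classes, py + br and + r +, are the double crossovers. Comparing them with the parentals, only the r allele has switched, so r is the middle locus and the order is br – r – py.

r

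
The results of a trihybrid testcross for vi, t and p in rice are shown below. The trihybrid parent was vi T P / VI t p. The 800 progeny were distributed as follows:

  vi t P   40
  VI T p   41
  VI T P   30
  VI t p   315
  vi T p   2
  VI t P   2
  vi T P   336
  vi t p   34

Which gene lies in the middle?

p

The two rarest classes, vi T p and VI t P, are the double crossovers. Comparing them with the parentals, only the p allele has switched, so p is the middle locus and the order is vi – p – t.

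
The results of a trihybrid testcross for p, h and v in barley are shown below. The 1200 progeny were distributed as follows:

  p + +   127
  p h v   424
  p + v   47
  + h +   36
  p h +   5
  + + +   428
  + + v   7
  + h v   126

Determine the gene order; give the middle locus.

The two most frequent reciprocal classes, p h v and + + +, are the parental types, so the F1 was p h v / + + +.
The two rarest classes, p h + and + + v, are the double crossovers. Comparing them with the parentals, only the v allele has switched, so v is the middle locus and the order is p – v – h.

v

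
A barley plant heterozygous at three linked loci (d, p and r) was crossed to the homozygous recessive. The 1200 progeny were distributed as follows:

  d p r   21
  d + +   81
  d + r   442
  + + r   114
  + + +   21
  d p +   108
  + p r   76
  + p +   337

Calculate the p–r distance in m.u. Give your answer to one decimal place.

16.6 m.u.

The two most frequent reciprocal classes, d + r and + p +, are the parental types, so the F1 was d + r / + p +.
The two rarest classes, d p r and + + +, are the double crossovers. Comparing them with the parentals, only the p allele has switched, so p is the middle locus and the order is d – p – r.
Crossovers in the p–r interval produce the single-crossover classes d + + and + p r (81 + 76 = 157) plus the double crossovers (42).
RF(p–r) = (157 + 42) / 1200 = 199/1200 = 0.1658 → 16.6 m.u.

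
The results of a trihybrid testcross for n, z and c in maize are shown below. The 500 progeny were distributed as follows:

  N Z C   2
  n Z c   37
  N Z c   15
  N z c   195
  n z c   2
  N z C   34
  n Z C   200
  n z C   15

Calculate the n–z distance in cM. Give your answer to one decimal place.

6.8 cM

The two most frequent reciprocal classes, n Z C and N z c, are the parental types, so the F1 was n Z C / N z c.
The two rarest classes, N Z C and n z c, are the double crossovers. Comparing them with the parentals, only the n allele has switched, so n is the middle locus and the order is z – n – c.
Crossovers in the z–n interval produce the single-crossover classes n z C and N Z c (15 + 15 = 30) plus the double crossovers (4).
RF(z–n) = (30 + 4) / 500 = 34/500 = 0.0680 → 6.8 cM.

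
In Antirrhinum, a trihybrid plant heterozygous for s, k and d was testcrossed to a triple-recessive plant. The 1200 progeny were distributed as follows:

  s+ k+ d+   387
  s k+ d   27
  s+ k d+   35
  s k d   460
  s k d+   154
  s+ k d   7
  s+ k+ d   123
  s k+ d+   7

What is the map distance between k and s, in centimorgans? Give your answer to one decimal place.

The two most frequent reciprocal classes, s k d and s+ k+ d+, are the parental types, so the F1 was s k d / s+ k+ d+.
The two rarest classes, s+ k d and s k+ d+, are the double crossovers. Comparing them with the parentals, only the s allele has switched, so s is the middle locus and the order is k – s – d.
Crossovers in the k–s interval produce the single-crossover classes s k+ d and s+ k d+ (27 + 35 = 62) plus the double crossovers (14).
RF(k–s) = (62 + 14) / 1200 = 76/1200 = 0.0633 → 6.3 centimorgans.

6.3 centimorgans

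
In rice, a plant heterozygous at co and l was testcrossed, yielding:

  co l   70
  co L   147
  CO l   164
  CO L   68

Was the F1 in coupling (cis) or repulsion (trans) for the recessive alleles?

trans

The two most frequent classes are CO l (164) and co L (147); these are the parental (non-recombinant) types.
So the F1 carried CO l on one chromosome and co L on the other — the recessive alleles are on opposite chromosomes (trans / repulsion).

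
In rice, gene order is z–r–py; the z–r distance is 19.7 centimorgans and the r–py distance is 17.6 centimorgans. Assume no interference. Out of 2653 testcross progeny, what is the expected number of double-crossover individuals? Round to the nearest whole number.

Map distances give recombination frequencies of 0.197 and 0.176 for the two intervals.
With no interference, expected double-crossover frequency = 0.197 × 0.176 = 0.03467.
Expected number = 0.03467 × 2653 = 91.98 ≈ 92.

92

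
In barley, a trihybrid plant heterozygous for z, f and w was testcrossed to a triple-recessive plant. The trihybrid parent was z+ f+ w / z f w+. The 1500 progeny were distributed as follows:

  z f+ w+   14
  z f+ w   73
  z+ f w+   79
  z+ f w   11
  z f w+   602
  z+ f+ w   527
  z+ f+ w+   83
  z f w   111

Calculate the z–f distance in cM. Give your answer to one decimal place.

The two rarest classes, z+ f w and z f+ w+, are the double crossovers. Comparing them with the parentals, only the f allele has switched, so f is the middle locus and the order is z – f – w.
Crossovers in the z–f interval produce the single-crossover classes z f+ w and z+ f w+ (73 + 79 = 152) plus the double crossovers (25).
RF(z–f) = (152 + 25) / 1500 = 177/1500 = 0.1180 → 11.8 cM.

11.8 cM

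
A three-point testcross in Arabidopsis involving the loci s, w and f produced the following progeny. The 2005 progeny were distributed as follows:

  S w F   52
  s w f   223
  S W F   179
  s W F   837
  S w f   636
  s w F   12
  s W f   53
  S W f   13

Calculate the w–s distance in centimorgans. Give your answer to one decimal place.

The two most frequent reciprocal classes, s W F and S w f, are the parental types, so the F1 was s W F / S w f.
The two rarest classes, s w F and S W f, are the double crossovers. Comparing them with the parentals, only the w allele has switched, so w is the middle locus and the order is f – w – s.
Crossovers in the w–s interval produce the single-crossover classes S W F and s w f (179 + 223 = 402) plus the double crossovers (25).
RF(w–s) = (402 + 25) / 2005 = 427/2005 = 0.2130 → 21.3 centimorgans.

21.3 centimorgans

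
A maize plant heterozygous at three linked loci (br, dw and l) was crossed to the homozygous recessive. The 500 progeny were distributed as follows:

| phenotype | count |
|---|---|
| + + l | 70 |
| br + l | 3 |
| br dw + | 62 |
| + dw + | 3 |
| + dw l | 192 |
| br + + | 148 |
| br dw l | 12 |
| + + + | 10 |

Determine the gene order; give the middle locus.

The two most frequent reciprocal classes, br + + and + dw l, are the parental types, so the F1 was br + + / + dw l.
The two rarest classes, br + l and + dw +, are the double crossovers. Comparing them with the parentals, only the l allele has switched, so l is the middle locus and the order is br – l – dw.

l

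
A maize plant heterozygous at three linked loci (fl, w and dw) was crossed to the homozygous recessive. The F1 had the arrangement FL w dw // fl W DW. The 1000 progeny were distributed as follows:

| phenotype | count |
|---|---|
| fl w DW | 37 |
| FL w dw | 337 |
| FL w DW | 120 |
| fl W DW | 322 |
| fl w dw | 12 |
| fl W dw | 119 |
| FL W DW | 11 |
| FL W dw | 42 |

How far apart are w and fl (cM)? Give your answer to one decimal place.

The two rarest classes, fl w dw and FL W DW, are the double crossovers. Comparing them with the parentals, only the fl allele has switched, so fl is the middle locus and the order is w – fl – dw.
Crossovers in the w–fl interval produce the single-crossover classes FL W dw and fl w DW (42 + 37 = 79) plus the double crossovers (23).
RF(w–fl) = (79 + 23) / 1000 = 102/1000 = 0.1020 → 10.2 cM.

10.2 cM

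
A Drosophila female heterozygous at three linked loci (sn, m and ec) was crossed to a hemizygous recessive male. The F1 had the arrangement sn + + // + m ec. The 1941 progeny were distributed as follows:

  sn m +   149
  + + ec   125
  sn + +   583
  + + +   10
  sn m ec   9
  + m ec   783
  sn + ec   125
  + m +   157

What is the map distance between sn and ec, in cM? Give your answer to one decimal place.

The two rarest classes, + + + and sn m ec, are the double crossovers. Comparing them with the parentals, only the sn allele has switched, so sn is the middle locus and the order is m – sn – ec.
Crossovers in the sn–ec interval produce the single-crossover classes sn + ec and + m + (125 + 157 = 282) plus the double crossovers (19).
RF(sn–ec) = (282 + 19) / 1941 = 301/1941 = 0.1551 → 15.5 cM.

15.5 cM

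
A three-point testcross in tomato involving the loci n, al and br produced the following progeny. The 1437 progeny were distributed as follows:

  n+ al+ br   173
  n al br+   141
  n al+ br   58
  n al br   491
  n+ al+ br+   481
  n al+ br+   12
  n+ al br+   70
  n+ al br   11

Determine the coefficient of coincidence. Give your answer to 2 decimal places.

0.65

The two most frequent reciprocal classes, n+ al+ br+ and n al br, are the parental types, so the F1 was n+ al+ br+ / n al br.
The two rarest classes, n al+ br+ and n+ al br, are the double crossovers. Comparing them with the parentals, only the n allele has switched, so n is the middle locus and the order is al – n – br.
al–n: (128 + 23)/1437 = 0.1051; n–br: (314 + 23)/1437 = 0.2345.
Expected DCO frequency = 0.1051 × 0.2345 ≈ 0.02465; observed = 23/1437 ≈ 0.01601.
Coefficient of coincidence = 0.01601/0.02465 ≈ 0.65.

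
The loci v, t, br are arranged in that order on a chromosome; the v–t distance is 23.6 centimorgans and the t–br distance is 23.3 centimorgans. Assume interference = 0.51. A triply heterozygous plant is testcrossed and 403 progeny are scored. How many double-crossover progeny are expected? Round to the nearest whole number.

11

Map distances give recombination frequencies of 0.236 and 0.233 for the two intervals.
With interference 0.51 (so coincidence = 0.49), expected double-crossover frequency = 0.236 × 0.233 × 0.49 = 0.02694.
Expected number = 0.02694 × 403 = 10.86 ≈ 11.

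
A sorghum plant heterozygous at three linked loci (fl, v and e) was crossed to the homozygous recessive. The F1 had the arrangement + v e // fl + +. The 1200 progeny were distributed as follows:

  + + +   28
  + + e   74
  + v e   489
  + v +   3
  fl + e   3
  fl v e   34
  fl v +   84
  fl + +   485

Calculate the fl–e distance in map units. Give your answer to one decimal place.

5.7 map units

The two rarest classes, + v + and fl + e, are the double crossovers. Comparing them with the parentals, only the e allele has switched, so e is the middle locus and the order is fl – e – v.
Crossovers in the fl–e interval produce the single-crossover classes fl v e and + + + (34 + 28 = 62) plus the double crossovers (6).
RF(fl–e) = (62 + 6) / 1200 = 68/1200 = 0.0567 → 5.7 map units.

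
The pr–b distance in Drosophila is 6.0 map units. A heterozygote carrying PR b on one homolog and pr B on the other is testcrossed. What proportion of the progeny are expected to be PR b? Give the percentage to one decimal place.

47.0%

A map distance of 6.0 map units corresponds to a recombination frequency of 0.060.
The F1 is PR b / pr B, so PR b is a parental gamete class with expected frequency (1 − r)/2 = 0.940/2 = 0.4700.
That is 0.4700 = 47.0% of the progeny.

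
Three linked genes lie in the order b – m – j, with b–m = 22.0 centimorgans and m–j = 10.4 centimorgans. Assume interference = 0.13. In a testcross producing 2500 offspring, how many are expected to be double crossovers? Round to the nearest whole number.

Map distances give recombination frequencies of 0.220 and 0.104 for the two intervals.
With interference 0.13 (so coincidence = 0.87), expected double-crossover frequency = 0.220 × 0.104 × 0.87 = 0.01991.
Expected number = 0.01991 × 2500 = 49.76 ≈ 50.

50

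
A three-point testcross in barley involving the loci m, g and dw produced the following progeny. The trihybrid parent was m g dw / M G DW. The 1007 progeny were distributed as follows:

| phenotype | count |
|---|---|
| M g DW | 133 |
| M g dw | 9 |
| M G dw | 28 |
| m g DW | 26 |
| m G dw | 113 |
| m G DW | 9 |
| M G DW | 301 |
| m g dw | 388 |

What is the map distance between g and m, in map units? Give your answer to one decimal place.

26.2 map units

The two rarest classes, M g dw and m G DW, are the double crossovers. Comparing them with the parentals, only the m allele has switched, so m is the middle locus and the order is dw – m – g.
Crossovers in the m–g interval produce the single-crossover classes m G dw and M g DW (113 + 133 = 246) plus the double crossovers (18).
RF(m–g) = (246 + 18) / 1007 = 264/1007 = 0.2622 → 26.2 map units.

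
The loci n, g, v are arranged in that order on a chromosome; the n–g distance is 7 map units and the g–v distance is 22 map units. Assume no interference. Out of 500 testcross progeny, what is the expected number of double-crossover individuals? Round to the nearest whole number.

Map distances give recombination frequencies of 0.070 and 0.220 for the two intervals.
With no interference, expected double-crossover frequency = 0.070 × 0.220 = 0.01540.
Expected number = 0.01540 × 500 = 7.70 ≈ 8.

8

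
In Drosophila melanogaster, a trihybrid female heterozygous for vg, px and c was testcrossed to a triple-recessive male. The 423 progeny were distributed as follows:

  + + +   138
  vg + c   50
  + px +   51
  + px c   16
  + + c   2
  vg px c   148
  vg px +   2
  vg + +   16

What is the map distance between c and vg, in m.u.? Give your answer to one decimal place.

The two most frequent reciprocal classes, + + + and vg px c, are the parental types, so the F1 was + + + / vg px c.
The two rarest classes, + + c and vg px +, are the double crossovers. Comparing them with the parentals, only the c allele has switched, so c is the middle locus and the order is px – c – vg.
Crossovers in the c–vg interval produce the single-crossover classes vg + + and + px c (16 + 16 = 32) plus the double crossovers (4).
RF(c–vg) = (32 + 4) / 423 = 36/423 = 0.0851 → 8.5 m.u.

8.5 m.u.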